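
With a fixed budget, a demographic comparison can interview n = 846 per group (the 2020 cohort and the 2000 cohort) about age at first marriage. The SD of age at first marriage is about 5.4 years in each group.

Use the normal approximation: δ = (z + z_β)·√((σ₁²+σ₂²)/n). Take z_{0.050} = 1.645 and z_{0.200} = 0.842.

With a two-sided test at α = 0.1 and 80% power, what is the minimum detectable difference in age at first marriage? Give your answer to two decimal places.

Minimum detectable difference ≈ 0.65 years

δ = (z_{α/2} + z_β) · √((σ₁²+σ₂²)/n)
  = (1.645 + 0.842) · √(58.32/846)
  = 2.487 · √0.06894
  = 2.487 · 0.2626
  = 0.6530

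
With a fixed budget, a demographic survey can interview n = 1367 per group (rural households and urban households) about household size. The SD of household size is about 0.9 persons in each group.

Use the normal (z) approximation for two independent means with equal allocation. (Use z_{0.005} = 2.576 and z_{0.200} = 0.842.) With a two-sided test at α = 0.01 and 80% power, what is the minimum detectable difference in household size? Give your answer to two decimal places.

Minimum detectable difference ≈ 0.12 persons

δ = (z_{α/2} + z_β) · √((σ₁²+σ₂²)/n)
  = (2.576 + 0.842) · √(1.62/1367)
  = 3.418 · √0.00119
  = 3.418 · 0.0344
  = 0.1177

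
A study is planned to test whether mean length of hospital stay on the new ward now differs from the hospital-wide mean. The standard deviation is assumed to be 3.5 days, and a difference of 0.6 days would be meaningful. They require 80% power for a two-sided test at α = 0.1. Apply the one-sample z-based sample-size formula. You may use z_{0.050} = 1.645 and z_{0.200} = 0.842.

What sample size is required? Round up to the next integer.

n = 211

n = (z_{α/2} + z_β)² · σ² / δ²
  = (1.645 + 0.842)² · 3.5² / 0.6²
  = 6.1852 · 12.25 / 0.36
  = 210.47
Round up → n = 211.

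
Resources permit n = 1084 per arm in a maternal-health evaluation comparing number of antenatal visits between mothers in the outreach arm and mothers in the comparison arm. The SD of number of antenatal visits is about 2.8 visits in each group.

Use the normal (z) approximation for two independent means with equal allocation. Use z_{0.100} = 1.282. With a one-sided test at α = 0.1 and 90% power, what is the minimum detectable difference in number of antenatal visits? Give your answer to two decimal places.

Minimum detectable difference ≈ 0.31 visits

δ = (z_α + z_β) · √((σ₁²+σ₂²)/n)
  = (1.282 + 1.282) · √(15.68/1084)
  = 2.564 · √0.01446
  = 2.564 · 0.1203
  = 0.3084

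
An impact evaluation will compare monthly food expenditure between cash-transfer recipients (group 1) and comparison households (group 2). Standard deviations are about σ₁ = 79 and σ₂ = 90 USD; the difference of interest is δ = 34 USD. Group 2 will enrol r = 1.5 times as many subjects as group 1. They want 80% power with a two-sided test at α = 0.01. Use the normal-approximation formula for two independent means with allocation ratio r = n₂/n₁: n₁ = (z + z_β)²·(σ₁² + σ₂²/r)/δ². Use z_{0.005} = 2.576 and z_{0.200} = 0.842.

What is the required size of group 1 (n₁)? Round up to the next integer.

n₁ = 118

n₁ = (z_{α/2} + z_β)² · (σ₁² + σ₂²/r) / δ²
   = (2.576 + 0.842)² · (79² + 90²/1.5) / 34²
   = 11.6827 · (6241 + 5400) / 1156
   = 11.6827 · 11641 / 1156
   = 117.65
Round up → n₁ = 118; n₂ = r·n₁ = 1.5 × 118 = 177.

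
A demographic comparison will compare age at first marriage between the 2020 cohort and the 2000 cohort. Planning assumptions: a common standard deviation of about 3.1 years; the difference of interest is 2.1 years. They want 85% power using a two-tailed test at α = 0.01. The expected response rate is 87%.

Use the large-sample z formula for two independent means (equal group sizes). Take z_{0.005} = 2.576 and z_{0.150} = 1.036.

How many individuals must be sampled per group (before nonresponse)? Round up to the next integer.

n = 66 per group

n = (z_{α/2} + z_β)² · (σ₁² + σ₂²) / δ²
  = (2.576 + 1.036)² · (2·3.1² = 19.22) / 2.1²
  = 13.0465 · 19.22 / 4.41
  = 56.86
Adjust for 87% response: 56.86 / 0.87 = 65.36.
Round up → n = 66 per group.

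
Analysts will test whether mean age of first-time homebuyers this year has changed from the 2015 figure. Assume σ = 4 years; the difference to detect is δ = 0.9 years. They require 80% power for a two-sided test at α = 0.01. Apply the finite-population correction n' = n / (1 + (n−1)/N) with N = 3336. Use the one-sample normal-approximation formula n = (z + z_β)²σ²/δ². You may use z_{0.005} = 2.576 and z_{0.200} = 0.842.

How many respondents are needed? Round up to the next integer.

n = 216

n = (z_{α/2} + z_β)² · σ² / δ²
  = (2.576 + 0.842)² · 4² / 0.9²
  = 11.6827 · 16 / 0.81
  = 230.77
Finite-population correction (N = 3336): 230.77 / (1 + (230.77 − 1)/3336) = 215.90.
Round up → n = 216.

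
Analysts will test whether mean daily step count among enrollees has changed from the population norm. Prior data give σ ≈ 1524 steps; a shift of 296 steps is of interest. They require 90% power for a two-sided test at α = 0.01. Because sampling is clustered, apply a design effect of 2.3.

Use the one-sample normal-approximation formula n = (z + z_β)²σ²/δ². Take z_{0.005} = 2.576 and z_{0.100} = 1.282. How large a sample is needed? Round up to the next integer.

n = 908

n = (z_{α/2} + z_β)² · σ² / δ²
  = (2.576 + 1.282)² · 1524² / 296²
  = 14.8842 · 2322576 / 87616
  = 394.56
Design effect: 2.3 × 394.56 = 907.48.
Round up → n = 908.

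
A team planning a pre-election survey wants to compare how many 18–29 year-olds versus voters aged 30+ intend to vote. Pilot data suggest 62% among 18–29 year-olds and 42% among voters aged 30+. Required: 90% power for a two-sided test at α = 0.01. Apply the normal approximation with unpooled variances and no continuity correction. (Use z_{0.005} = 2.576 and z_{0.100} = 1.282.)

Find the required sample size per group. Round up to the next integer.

n = 179 per group

n = (z_{α/2} + z_β)² · [p₁(1−p₁) + p₂(1−p₂)] / (p₁ − p₂)²
  = (2.576 + 1.282)² · (0.62·0.38 + 0.42·0.58) / (0.20)²
  = (3.858)² · (0.2356 + 0.2436) / 0.0400
  = 14.8842 · 0.4792 / 0.0400
  = 178.31
Round up → n = 179 per group.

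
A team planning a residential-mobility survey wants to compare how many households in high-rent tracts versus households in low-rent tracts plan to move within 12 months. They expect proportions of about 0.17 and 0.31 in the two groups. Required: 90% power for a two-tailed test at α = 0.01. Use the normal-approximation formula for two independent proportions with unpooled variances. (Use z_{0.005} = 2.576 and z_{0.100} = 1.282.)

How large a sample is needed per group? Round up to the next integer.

n = 270 per group

n = (z_{α/2} + z_β)² · [p₁(1−p₁) + p₂(1−p₂)] / (p₁ − p₂)²
  = (2.576 + 1.282)² · (0.17·0.83 + 0.31·0.69) / (-0.14)²
  = (3.858)² · (0.1411 + 0.2139) / 0.0196
  = 14.8842 · 0.3550 / 0.0196
  = 269.59
Round up → n = 270 per group.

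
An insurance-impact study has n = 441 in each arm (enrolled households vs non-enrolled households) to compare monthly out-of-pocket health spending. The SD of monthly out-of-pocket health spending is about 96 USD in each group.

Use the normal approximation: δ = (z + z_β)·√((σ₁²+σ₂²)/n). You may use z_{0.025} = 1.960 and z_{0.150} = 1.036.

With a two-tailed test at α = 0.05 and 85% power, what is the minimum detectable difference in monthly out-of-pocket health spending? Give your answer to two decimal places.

Minimum detectable difference ≈ 19.37 USD

δ = (z_{α/2} + z_β) · √((σ₁²+σ₂²)/n)
  = (1.960 + 1.036) · √(18432/441)
  = 2.996 · √41.7959
  = 2.996 · 6.4650
  = 19.3691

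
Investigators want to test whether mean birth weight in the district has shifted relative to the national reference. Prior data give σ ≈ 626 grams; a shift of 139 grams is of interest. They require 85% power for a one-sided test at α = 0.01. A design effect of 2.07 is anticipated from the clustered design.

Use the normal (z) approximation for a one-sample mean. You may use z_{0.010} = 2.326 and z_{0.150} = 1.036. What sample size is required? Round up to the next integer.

n = (z_α + z_β)² · σ² / δ²
  = (2.326 + 1.036)² · 626² / 139²
  = 11.3030 · 391876 / 19321
  = 229.25
Design effect: 2.07 × 229.25 = 474.55.
Round up → n = 475.

n = 475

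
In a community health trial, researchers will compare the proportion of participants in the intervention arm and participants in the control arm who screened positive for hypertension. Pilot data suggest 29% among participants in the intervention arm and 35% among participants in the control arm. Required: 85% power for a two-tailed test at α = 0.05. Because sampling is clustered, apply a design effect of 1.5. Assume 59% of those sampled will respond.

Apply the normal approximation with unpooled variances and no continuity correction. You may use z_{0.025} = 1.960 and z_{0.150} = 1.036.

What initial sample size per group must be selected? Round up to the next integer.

n = 2748 per group

n = (z_{α/2} + z_β)² · [p₁(1−p₁) + p₂(1−p₂)] / (p₁ − p₂)²
  = (1.960 + 1.036)² · (0.29·0.71 + 0.35·0.65) / (-0.06)²
  = (2.996)² · (0.2059 + 0.2275) / 0.0036
  = 8.9760 · 0.4334 / 0.0036
  = 1080.61
Design effect: 1.5 × 1080.61 = 1620.92.
Adjust for 59% response: 1620.92 / 0.59 = 2747.32.
Round up → n = 2748 per group.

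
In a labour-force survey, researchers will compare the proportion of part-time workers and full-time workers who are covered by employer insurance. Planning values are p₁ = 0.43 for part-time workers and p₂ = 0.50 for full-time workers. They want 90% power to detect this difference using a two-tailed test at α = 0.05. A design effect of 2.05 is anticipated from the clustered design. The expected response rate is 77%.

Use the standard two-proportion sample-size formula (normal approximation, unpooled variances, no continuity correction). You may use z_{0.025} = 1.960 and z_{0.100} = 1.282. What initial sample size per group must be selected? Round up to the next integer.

n = 2828 per group

n = (z_{α/2} + z_β)² · [p₁(1−p₁) + p₂(1−p₂)] / (p₁ − p₂)²
  = (1.960 + 1.282)² · (0.43·0.57 + 0.50·0.50) / (-0.07)²
  = (3.242)² · (0.2451 + 0.2500) / 0.0049
  = 10.5106 · 0.4951 / 0.0049
  = 1062.00
Design effect: 2.05 × 1062.00 = 2177.09.
Adjust for 77% response: 2177.09 / 0.77 = 2827.39.
Round up → n = 2828 per group.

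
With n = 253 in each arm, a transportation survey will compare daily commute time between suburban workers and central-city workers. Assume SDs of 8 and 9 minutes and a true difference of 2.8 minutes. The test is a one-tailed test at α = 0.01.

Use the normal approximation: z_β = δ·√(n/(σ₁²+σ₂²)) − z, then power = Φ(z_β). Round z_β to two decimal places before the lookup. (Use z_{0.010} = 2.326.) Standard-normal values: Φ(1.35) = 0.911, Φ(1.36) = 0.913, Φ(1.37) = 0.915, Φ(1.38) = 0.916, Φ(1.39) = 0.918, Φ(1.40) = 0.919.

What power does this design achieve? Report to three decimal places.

Power ≈ 0.915

z_β = δ·√(n/(σ₁²+σ₂²)) − z_α
    = 2.8 · √(253/145) − 2.326
    = 2.8 · 1.32092 − 2.326
    = 3.6986 − 2.326 = 1.3726 → 1.37
Power = Φ(1.37) = 0.915.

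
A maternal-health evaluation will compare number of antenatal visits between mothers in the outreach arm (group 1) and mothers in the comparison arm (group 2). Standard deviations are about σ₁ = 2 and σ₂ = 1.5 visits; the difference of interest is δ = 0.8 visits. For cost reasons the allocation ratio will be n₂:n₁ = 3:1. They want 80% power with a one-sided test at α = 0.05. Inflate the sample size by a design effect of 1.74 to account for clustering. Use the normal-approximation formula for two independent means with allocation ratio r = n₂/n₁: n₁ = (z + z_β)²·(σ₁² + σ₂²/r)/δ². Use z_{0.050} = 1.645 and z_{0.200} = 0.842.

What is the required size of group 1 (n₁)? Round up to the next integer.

n₁ = 80

n₁ = (z_α + z_β)² · (σ₁² + σ₂²/r) / δ²
   = (1.645 + 0.842)² · (2² + 1.5²/3) / 0.8²
   = 6.1852 · (4 + 0.75) / 0.64
   = 6.1852 · 4.75 / 0.64
   = 45.91
Design effect: 1.74 × 45.91 = 79.88.
Round up → n₁ = 80; n₂ = r·n₁ = 3 × 80 = 240.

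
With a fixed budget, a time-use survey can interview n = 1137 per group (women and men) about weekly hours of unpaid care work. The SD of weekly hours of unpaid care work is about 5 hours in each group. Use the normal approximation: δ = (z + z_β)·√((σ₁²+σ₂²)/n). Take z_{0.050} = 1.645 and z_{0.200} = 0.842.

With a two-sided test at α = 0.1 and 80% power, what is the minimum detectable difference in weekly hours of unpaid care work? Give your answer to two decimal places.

δ = (z_{α/2} + z_β) · √((σ₁²+σ₂²)/n)
  = (1.645 + 0.842) · √(50/1137)
  = 2.487 · √0.04398
  = 2.487 · 0.2097
  = 0.5215

Minimum detectable difference ≈ 0.52 hours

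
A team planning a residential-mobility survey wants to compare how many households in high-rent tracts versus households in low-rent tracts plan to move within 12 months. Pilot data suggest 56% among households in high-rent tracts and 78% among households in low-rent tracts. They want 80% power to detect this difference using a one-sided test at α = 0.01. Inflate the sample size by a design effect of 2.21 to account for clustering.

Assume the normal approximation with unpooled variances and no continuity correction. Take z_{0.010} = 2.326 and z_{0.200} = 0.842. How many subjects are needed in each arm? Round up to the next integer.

n = 192 per group

n = (z_α + z_β)² · [p₁(1−p₁) + p₂(1−p₂)] / (p₁ − p₂)²
  = (2.326 + 0.842)² · (0.56·0.44 + 0.78·0.22) / (-0.22)²
  = (3.168)² · (0.2464 + 0.1716) / 0.0484
  = 10.0362 · 0.4180 / 0.0484
  = 86.68
Design effect: 2.21 × 86.68 = 191.56.
Round up → n = 192 per group.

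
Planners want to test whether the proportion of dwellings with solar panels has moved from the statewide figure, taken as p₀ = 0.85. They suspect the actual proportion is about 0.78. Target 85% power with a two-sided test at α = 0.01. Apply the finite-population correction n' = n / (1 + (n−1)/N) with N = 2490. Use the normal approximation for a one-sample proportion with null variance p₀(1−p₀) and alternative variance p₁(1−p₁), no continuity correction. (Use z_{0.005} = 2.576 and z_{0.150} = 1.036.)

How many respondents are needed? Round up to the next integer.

n = 324

n = [z_{α/2}·√(p₀q₀) + z_β·√(p₁q₁)]² / (p₁ − p₀)²
  = [2.576·√(0.85·0.15) + 1.036·√(0.78·0.22)]² / (-0.07)²
  = [2.576·0.3571 + 1.036·0.4142]² / 0.0049
  = [1.3490]² / 0.0049
  = 371.37
Finite-population correction (N = 2490): 371.37 / (1 + (371.37 − 1)/2490) = 323.29.
Round up → n = 324.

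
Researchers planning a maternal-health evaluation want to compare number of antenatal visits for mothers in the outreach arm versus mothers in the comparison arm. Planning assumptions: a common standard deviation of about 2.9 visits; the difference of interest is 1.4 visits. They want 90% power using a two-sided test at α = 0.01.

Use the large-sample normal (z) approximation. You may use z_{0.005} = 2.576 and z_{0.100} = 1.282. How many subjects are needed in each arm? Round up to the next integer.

n = 128 per group

n = (z_{α/2} + z_β)² · (σ₁² + σ₂²) / δ²
  = (2.576 + 1.282)² · (2·2.9² = 16.82) / 1.4²
  = 14.8842 · 16.82 / 1.96
  = 127.73
Round up → n = 128 per group.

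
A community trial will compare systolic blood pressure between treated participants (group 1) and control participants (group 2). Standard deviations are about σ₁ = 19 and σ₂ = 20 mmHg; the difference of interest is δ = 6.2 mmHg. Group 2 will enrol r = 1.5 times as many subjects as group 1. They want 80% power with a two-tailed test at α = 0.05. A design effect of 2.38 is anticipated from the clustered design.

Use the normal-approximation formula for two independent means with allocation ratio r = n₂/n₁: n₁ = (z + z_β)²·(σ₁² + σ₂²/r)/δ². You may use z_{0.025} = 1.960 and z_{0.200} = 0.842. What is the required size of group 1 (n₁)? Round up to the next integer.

n₁ = (z_{α/2} + z_β)² · (σ₁² + σ₂²/r) / δ²
   = (1.960 + 0.842)² · (19² + 20²/1.5) / 6.2²
   = 7.8512 · (361 + 266.6667) / 38.44
   = 7.8512 · 627.6667 / 38.44
   = 128.20
Design effect: 2.38 × 128.20 = 305.11.
Round up → n₁ = 306; n₂ = r·n₁ = 1.5 × 306 = 459.

n₁ = 306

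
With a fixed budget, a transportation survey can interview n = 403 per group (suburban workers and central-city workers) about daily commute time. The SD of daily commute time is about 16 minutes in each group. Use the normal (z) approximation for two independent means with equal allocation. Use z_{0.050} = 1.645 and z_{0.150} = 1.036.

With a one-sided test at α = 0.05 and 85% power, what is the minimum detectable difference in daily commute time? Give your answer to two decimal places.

Minimum detectable difference ≈ 3.02 minutes

δ = (z_α + z_β) · √((σ₁²+σ₂²)/n)
  = (1.645 + 1.036) · √(512/403)
  = 2.681 · √1.2705
  = 2.681 · 1.1272
  = 3.0219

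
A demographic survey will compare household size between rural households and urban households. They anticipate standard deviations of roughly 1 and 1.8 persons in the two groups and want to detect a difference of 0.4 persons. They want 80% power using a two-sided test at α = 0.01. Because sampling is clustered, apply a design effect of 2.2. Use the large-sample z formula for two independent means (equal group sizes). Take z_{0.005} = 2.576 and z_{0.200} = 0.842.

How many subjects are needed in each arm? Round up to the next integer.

n = (z_{α/2} + z_β)² · (σ₁² + σ₂²) / δ²
  = (2.576 + 0.842)² · (1² + 1.8² = 4.24) / 0.4²
  = 11.6827 · 4.24 / 0.16
  = 309.59
Design effect: 2.2 × 309.59 = 681.10.
Round up → n = 682 per group.

n = 682 per group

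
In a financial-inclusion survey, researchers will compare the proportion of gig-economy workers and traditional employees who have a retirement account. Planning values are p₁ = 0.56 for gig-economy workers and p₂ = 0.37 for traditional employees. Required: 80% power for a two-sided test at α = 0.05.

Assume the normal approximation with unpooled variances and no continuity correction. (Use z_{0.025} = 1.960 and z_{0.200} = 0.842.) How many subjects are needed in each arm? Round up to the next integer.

n = (z_{α/2} + z_β)² · [p₁(1−p₁) + p₂(1−p₂)] / (p₁ − p₂)²
  = (1.960 + 0.842)² · (0.56·0.44 + 0.37·0.63) / (0.19)²
  = (2.802)² · (0.2464 + 0.2331) / 0.0361
  = 7.8512 · 0.4795 / 0.0361
  = 104.28
Round up → n = 105 per group.

n = 105 per group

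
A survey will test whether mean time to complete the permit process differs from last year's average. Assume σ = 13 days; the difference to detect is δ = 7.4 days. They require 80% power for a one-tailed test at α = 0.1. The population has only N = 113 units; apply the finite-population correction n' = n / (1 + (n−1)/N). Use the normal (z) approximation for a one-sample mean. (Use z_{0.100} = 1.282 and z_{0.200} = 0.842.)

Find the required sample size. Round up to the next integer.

n = 13

n = (z_α + z_β)² · σ² / δ²
  = (1.282 + 0.842)² · 13² / 7.4²
  = 4.5114 · 169 / 54.76
  = 13.92
Finite-population correction (N = 113): 13.92 / (1 + (13.92 − 1)/113) = 12.49.
Round up → n = 13.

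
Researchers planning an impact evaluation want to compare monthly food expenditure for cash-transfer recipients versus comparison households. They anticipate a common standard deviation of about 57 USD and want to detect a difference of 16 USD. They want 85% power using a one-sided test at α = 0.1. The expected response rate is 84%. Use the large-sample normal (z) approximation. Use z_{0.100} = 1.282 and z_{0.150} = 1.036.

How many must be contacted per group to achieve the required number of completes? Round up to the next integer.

n = 163 per group

n = (z_α + z_β)² · (σ₁² + σ₂²) / δ²
  = (1.282 + 1.036)² · (2·57² = 6498) / 16²
  = 5.3731 · 6498 / 256
  = 136.38
Adjust for 84% response: 136.38 / 0.84 = 162.36.
Round up → n = 163 per group.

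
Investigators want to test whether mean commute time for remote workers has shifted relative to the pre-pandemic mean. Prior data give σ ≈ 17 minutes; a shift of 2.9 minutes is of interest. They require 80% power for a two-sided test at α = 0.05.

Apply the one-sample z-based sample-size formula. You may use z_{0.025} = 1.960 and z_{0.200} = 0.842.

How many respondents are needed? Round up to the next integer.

n = 270

n = (z_{α/2} + z_β)² · σ² / δ²
  = (1.960 + 0.842)² · 17² / 2.9²
  = 7.8512 · 289 / 8.41
  = 269.80
Round up → n = 270.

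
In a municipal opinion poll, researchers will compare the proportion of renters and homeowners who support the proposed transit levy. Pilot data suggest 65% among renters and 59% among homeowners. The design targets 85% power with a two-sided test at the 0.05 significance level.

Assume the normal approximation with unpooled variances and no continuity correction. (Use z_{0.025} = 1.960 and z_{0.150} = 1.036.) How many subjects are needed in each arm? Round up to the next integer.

n = (z_{α/2} + z_β)² · [p₁(1−p₁) + p₂(1−p₂)] / (p₁ − p₂)²
  = (1.960 + 1.036)² · (0.65·0.35 + 0.59·0.41) / (0.06)²
  = (2.996)² · (0.2275 + 0.2419) / 0.0036
  = 8.9760 · 0.4694 / 0.0036
  = 1170.37
Round up → n = 1171 per group.

n = 1171 per group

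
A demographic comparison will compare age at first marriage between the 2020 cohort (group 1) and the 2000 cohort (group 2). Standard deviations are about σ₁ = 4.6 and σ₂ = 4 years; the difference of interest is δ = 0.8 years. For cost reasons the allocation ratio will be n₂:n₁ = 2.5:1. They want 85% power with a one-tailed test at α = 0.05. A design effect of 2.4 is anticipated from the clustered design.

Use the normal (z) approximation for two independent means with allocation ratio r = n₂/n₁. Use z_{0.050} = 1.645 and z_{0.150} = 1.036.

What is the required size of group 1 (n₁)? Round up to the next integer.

n₁ = (z_α + z_β)² · (σ₁² + σ₂²/r) / δ²
   = (1.645 + 1.036)² · (4.6² + 4²/2.5) / 0.8²
   = 7.1878 · (21.16 + 6.4) / 0.64
   = 7.1878 · 27.56 / 0.64
   = 309.52
Design effect: 2.4 × 309.52 = 742.86.
Round up → n₁ = 743; n₂ = r·n₁ = 2.5 × 743 = 1858.

n₁ = 743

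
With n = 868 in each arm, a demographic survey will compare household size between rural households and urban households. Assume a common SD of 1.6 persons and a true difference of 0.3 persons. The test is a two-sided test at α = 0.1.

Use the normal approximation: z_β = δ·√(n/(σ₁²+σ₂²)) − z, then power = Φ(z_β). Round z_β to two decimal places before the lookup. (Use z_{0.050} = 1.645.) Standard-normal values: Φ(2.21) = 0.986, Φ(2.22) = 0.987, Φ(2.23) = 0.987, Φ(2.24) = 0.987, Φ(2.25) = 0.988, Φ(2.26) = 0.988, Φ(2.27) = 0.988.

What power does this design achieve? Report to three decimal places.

z_β = δ·√(n/(σ₁²+σ₂²)) − z_{α/2}
    = 0.3 · √(868/5.12) − 1.645
    = 0.3 · 13.02042 − 1.645
    = 3.9061 − 1.645 = 2.2611 → 2.26
Power = Φ(2.26) = 0.988.

Power ≈ 0.988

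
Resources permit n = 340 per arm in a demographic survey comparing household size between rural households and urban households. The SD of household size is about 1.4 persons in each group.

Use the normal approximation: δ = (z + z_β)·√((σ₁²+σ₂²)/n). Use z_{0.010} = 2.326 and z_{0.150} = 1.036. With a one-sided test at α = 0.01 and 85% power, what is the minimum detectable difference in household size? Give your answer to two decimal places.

Minimum detectable difference ≈ 0.36 persons

δ = (z_α + z_β) · √((σ₁²+σ₂²)/n)
  = (2.326 + 1.036) · √(3.92/340)
  = 3.362 · √0.01153
  = 3.362 · 0.1074
  = 0.3610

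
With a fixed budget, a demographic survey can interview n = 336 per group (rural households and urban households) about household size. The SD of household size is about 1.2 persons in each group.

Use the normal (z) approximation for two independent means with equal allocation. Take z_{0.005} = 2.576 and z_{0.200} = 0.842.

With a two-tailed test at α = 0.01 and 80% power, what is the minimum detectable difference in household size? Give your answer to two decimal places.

δ = (z_{α/2} + z_β) · √((σ₁²+σ₂²)/n)
  = (2.576 + 0.842) · √(2.88/336)
  = 3.418 · √0.00857
  = 3.418 · 0.0926
  = 0.3164

Minimum detectable difference ≈ 0.32 persons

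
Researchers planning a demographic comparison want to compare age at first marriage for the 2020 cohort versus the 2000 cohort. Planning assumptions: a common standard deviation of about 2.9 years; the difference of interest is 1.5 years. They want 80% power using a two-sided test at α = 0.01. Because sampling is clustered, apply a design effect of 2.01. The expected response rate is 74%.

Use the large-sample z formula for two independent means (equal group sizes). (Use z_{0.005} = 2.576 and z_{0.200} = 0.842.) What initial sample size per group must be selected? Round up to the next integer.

n = (z_{α/2} + z_β)² · (σ₁² + σ₂²) / δ²
  = (2.576 + 0.842)² · (2·2.9² = 16.82) / 1.5²
  = 11.6827 · 16.82 / 2.25
  = 87.33
Design effect: 2.01 × 87.33 = 175.54.
Adjust for 74% response: 175.54 / 0.74 = 237.22.
Round up → n = 238 per group.

n = 238 per group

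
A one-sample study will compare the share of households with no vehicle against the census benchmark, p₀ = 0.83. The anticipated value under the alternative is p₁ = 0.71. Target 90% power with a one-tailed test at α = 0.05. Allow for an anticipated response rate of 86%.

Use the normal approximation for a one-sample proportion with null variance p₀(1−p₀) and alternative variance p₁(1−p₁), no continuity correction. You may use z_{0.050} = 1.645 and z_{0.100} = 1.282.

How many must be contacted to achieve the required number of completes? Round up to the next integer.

n = [z_α·√(p₀q₀) + z_β·√(p₁q₁)]² / (p₁ − p₀)²
  = [1.645·√(0.83·0.17) + 1.282·√(0.71·0.29)]² / (-0.12)²
  = [1.645·0.3756 + 1.282·0.4538]² / 0.0144
  = [1.1996]² / 0.0144
  = 99.94
Adjust for 86% response: 99.94 / 0.86 = 116.21.
Round up → n = 117.

n = 117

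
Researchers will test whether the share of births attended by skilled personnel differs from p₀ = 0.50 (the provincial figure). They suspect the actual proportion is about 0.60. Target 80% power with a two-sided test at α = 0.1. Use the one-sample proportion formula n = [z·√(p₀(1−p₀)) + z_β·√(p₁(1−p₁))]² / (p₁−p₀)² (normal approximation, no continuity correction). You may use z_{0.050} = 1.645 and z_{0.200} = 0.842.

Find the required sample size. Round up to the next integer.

n = [z_{α/2}·√(p₀q₀) + z_β·√(p₁q₁)]² / (p₁ − p₀)²
  = [1.645·√(0.50·0.50) + 0.842·√(0.60·0.40)]² / (0.10)²
  = [1.645·0.5000 + 0.842·0.4899]² / 0.0100
  = [1.2350]² / 0.0100
  = 152.52
Round up → n = 153.

n = 153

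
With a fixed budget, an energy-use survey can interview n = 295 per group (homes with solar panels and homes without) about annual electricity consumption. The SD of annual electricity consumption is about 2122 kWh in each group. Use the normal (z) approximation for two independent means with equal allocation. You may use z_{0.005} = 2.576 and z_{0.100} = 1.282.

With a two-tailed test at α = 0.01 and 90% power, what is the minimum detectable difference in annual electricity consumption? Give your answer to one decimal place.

Minimum detectable difference ≈ 674.1 kWh

δ = (z_{α/2} + z_β) · √((σ₁²+σ₂²)/n)
  = (2.576 + 1.282) · √(9005768/295)
  = 3.858 · √30528.0
  = 3.858 · 174.7227
  = 674.0802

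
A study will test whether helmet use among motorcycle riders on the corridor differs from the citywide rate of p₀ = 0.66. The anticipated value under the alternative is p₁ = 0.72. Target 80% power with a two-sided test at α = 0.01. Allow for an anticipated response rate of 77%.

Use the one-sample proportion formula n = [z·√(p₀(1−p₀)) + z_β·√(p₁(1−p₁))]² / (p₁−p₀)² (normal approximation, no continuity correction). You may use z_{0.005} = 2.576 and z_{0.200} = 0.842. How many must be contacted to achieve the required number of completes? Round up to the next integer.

n = 922

n = [z_{α/2}·√(p₀q₀) + z_β·√(p₁q₁)]² / (p₁ − p₀)²
  = [2.576·√(0.66·0.34) + 0.842·√(0.72·0.28)]² / (0.06)²
  = [2.576·0.4737 + 0.842·0.4490]² / 0.0036
  = [1.5983]² / 0.0036
  = 709.63
Adjust for 77% response: 709.63 / 0.77 = 921.60.
Round up → n = 922.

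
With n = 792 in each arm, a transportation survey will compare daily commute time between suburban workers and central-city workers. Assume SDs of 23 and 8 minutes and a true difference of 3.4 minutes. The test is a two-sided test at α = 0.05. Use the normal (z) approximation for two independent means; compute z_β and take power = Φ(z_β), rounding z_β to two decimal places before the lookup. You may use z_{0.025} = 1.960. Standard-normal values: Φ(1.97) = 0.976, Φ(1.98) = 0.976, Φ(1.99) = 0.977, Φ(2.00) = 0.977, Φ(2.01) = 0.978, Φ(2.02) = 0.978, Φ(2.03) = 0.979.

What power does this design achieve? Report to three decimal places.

z_β = δ·√(n/(σ₁²+σ₂²)) − z_{α/2}
    = 3.4 · √(792/593) − 1.960
    = 3.4 · 1.15567 − 1.960
    = 3.9293 − 1.960 = 1.9693 → 1.97
Power = Φ(1.97) = 0.976.

Power ≈ 0.976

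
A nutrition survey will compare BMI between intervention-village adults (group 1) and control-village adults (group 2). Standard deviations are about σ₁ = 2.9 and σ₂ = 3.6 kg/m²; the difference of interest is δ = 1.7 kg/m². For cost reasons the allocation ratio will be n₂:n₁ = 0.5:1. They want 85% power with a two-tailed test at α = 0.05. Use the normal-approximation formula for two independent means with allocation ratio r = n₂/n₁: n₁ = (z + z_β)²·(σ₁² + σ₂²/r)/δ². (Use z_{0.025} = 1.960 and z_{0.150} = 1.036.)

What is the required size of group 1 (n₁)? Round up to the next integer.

n₁ = (z_{α/2} + z_β)² · (σ₁² + σ₂²/r) / δ²
   = (1.960 + 1.036)² · (2.9² + 3.6²/0.5) / 1.7²
   = 8.9760 · (8.41 + 25.92) / 2.89
   = 8.9760 · 34.33 / 2.89
   = 106.63
Round up → n₁ = 107; n₂ = r·n₁ = 0.5 × 107 = 54.

n₁ = 107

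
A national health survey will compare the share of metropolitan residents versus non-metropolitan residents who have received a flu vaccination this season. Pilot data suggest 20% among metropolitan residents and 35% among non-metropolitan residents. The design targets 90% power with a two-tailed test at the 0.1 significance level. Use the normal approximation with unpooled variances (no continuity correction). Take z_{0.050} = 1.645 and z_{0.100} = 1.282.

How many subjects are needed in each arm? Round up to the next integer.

n = (z_{α/2} + z_β)² · [p₁(1−p₁) + p₂(1−p₂)] / (p₁ − p₂)²
  = (1.645 + 1.282)² · (0.20·0.80 + 0.35·0.65) / (-0.15)²
  = (2.927)² · (0.1600 + 0.2275) / 0.0225
  = 8.5673 · 0.3875 / 0.0225
  = 147.55
Round up → n = 148 per group.

n = 148 per group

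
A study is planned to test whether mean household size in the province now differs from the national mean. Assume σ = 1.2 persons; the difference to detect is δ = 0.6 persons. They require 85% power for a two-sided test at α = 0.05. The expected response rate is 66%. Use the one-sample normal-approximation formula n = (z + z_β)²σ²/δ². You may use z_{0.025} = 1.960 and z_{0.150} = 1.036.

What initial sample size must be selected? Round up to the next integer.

n = 55

n = (z_{α/2} + z_β)² · σ² / δ²
  = (1.960 + 1.036)² · 1.2² / 0.6²
  = 8.9760 · 1.44 / 0.36
  = 35.90
Adjust for 66% response: 35.90 / 0.66 = 54.40.
Round up → n = 55.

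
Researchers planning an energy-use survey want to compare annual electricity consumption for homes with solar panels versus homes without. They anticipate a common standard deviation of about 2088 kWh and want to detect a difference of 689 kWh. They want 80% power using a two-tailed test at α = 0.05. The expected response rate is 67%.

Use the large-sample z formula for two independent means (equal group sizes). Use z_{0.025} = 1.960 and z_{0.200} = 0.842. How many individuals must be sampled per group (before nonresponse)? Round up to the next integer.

n = (z_{α/2} + z_β)² · (σ₁² + σ₂²) / δ²
  = (1.960 + 0.842)² · (2·2088² = 8719488) / 689²
  = 7.8512 · 8719488 / 474721
  = 144.21
Adjust for 67% response: 144.21 / 0.67 = 215.24.
Round up → n = 216 per group.

n = 216 per group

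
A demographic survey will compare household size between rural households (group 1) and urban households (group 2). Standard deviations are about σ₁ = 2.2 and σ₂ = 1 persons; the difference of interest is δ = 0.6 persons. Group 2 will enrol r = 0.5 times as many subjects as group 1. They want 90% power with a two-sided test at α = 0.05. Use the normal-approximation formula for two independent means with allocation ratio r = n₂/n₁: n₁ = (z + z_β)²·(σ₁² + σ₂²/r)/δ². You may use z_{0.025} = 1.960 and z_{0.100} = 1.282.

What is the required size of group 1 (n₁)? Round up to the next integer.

n₁ = (z_{α/2} + z_β)² · (σ₁² + σ₂²/r) / δ²
   = (1.960 + 1.282)² · (2.2² + 1²/0.5) / 0.6²
   = 10.5106 · (4.84 + 2) / 0.36
   = 10.5106 · 6.84 / 0.36
   = 199.70
Round up → n₁ = 200; n₂ = r·n₁ = 0.5 × 200 = 100.

n₁ = 200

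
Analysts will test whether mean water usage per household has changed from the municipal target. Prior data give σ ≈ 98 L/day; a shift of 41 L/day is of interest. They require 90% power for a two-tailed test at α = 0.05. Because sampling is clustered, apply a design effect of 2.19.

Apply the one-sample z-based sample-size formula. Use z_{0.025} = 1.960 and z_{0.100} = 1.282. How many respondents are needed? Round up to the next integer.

n = 132

n = (z_{α/2} + z_β)² · σ² / δ²
  = (1.960 + 1.282)² · 98² / 41²
  = 10.5106 · 9604 / 1681
  = 60.05
Design effect: 2.19 × 60.05 = 131.51.
Round up → n = 132.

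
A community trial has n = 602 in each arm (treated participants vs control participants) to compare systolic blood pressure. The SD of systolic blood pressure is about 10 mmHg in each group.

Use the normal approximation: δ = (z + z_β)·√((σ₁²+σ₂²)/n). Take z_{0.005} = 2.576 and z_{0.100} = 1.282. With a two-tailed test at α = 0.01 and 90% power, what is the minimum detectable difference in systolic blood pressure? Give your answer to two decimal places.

δ = (z_{α/2} + z_β) · √((σ₁²+σ₂²)/n)
  = (2.576 + 1.282) · √(200/602)
  = 3.858 · √0.33223
  = 3.858 · 0.5764
  = 2.2237

Minimum detectable difference ≈ 2.22 mmHg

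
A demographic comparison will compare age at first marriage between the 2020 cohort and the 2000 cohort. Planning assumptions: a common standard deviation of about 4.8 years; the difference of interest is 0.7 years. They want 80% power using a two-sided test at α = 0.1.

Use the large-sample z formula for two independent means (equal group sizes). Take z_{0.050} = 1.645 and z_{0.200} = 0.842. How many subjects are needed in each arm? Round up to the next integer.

n = (z_{α/2} + z_β)² · (σ₁² + σ₂²) / δ²
  = (1.645 + 0.842)² · (2·4.8² = 46.08) / 0.7²
  = 6.1852 · 46.08 / 0.49
  = 581.66
Round up → n = 582 per group.

n = 582 per group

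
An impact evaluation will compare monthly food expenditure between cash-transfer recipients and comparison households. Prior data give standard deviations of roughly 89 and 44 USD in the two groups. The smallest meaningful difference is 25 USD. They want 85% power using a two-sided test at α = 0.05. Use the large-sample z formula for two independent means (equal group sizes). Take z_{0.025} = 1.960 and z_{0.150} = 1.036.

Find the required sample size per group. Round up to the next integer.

n = 142 per group

n = (z_{α/2} + z_β)² · (σ₁² + σ₂²) / δ²
  = (1.960 + 1.036)² · (89² + 44² = 9857) / 25²
  = 8.9760 · 9857 / 625
  = 141.56
Round up → n = 142 per group.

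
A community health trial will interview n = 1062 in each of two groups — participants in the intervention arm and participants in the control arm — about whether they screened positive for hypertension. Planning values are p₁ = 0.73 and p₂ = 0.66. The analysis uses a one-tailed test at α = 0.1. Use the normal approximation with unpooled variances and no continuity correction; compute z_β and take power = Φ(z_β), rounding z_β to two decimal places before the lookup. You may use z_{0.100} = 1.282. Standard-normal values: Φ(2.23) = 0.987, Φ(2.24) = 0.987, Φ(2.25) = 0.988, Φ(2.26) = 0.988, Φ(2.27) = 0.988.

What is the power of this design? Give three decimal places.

Power ≈ 0.987

z_β = |p₁−p₂|·√(n/[p₁q₁+p₂q₂]) − z_α
    = 0.07 · √(1062/0.4215) − 1.282
    = 0.07 · 50.1953 − 1.282
    = 3.5137 − 1.282 = 2.2317 → 2.23
Power = Φ(2.23) = 0.987.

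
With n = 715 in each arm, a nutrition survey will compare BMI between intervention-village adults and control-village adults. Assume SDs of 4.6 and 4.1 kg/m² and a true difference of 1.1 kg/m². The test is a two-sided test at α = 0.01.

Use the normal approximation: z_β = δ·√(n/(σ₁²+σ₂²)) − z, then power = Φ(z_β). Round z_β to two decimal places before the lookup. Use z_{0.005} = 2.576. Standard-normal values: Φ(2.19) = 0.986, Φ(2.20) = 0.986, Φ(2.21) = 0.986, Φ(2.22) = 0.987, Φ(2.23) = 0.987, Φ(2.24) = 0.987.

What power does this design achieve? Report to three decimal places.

Power ≈ 0.986

z_β = δ·√(n/(σ₁²+σ₂²)) − z_{α/2}
    = 1.1 · √(715/37.97) − 2.576
    = 1.1 · 4.33943 − 2.576
    = 4.7734 − 2.576 = 2.1974 → 2.20
Power = Φ(2.20) = 0.986.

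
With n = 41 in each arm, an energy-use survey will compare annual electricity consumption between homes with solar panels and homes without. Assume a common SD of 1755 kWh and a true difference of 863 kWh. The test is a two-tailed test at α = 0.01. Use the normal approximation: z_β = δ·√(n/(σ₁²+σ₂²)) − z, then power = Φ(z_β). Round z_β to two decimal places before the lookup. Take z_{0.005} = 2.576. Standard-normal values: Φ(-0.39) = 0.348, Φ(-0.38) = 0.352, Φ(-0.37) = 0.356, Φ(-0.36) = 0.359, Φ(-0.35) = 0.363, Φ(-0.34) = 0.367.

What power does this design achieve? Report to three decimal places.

z_β = δ·√(n/(σ₁²+σ₂²)) − z_{α/2}
    = 863 · √(41/6160050) − 2.576
    = 863 · 0.00258 − 2.576
    = 2.2264 − 2.576 = -0.3496 → -0.35
Power = Φ(-0.35) = 0.363.

Power ≈ 0.363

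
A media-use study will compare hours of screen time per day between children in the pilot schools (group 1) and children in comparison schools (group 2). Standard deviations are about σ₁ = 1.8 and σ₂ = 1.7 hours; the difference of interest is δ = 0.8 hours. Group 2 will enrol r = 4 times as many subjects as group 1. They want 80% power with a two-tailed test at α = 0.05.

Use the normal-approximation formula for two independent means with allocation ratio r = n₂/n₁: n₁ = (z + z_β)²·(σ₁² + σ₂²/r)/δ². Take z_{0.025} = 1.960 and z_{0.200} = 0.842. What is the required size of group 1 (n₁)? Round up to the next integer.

n₁ = 49

n₁ = (z_{α/2} + z_β)² · (σ₁² + σ₂²/r) / δ²
   = (1.960 + 0.842)² · (1.8² + 1.7²/4) / 0.8²
   = 7.8512 · (3.24 + 0.7225) / 0.64
   = 7.8512 · 3.9625 / 0.64
   = 48.61
Round up → n₁ = 49; n₂ = r·n₁ = 4 × 49 = 196.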